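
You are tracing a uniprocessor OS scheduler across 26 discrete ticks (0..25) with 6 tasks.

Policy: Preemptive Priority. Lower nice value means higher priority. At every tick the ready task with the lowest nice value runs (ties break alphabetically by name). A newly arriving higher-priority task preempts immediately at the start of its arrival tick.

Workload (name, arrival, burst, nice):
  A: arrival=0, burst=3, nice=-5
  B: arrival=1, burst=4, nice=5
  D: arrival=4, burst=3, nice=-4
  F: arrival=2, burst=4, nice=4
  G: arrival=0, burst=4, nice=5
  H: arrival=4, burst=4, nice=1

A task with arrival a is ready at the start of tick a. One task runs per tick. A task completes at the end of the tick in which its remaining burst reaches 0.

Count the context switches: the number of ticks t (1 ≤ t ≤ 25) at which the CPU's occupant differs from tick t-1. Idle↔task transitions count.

context switches = 7

t=0: ready={A,G} → run A
t=1: ready={A,B,G} → run A
t=2: ready={A,B,F,G} → run A
t=3: ready={B,F,G} → run F
t=4: ready={B,D,F,G,H} → run D
t=5: ready={B,D,F,G,H} → run D
t=6: ready={B,D,F,G,H} → run D
t=7: ready={B,F,G,H} → run H
t=8: ready={B,F,G,H} → run H
t=9: ready={B,F,G,H} → run H
t=10: ready={B,F,G,H} → run H
t=11: ready={B,F,G} → run F
t=12: ready={B,F,G} → run F
t=13: ready={B,F,G} → run F
t=14: ready={B,G} → run B
t=15: ready={B,G} → run B
t=16: ready={B,G} → run B
t=17: ready={B,G} → run B
t=18: ready={G} → run G
t=19: ready={G} → run G
t=20: ready={G} → run G
t=21: ready={G} → run G
t=22: (idle)
t=23: (idle)
t=24: (idle)
t=25: (idle)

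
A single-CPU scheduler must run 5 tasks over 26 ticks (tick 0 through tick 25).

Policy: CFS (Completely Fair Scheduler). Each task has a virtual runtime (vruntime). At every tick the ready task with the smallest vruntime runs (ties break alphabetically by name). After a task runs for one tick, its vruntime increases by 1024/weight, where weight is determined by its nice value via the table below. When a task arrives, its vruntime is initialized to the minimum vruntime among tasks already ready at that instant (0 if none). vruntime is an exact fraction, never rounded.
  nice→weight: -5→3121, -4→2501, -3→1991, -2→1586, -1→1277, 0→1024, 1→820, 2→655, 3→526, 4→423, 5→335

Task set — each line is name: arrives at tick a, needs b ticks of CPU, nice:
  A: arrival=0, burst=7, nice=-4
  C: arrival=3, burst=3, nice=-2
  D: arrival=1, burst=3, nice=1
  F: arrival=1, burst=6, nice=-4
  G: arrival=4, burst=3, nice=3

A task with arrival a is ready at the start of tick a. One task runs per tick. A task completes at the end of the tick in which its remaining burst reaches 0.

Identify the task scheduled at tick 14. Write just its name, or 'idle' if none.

running at tick 14 = C

t=0: vr[A=0] → run A
t=1: vr[A=1024/2501 D=1024/2501 F=1024/2501] → run A
t=2: vr[A=2048/2501 D=1024/2501 F=1024/2501] → run D
t=3: vr[A=2048/2501 C=1024/2501 D=20736/12505 F=1024/2501] → run C
t=4: vr[A=2048/2501 C=34304/32513 D=20736/12505 F=1024/2501 G=1024/2501] → run F
t=5: vr[A=2048/2501 C=34304/32513 D=20736/12505 F=2048/2501 G=1024/2501] → run G
t=6: vr[A=2048/2501 C=34304/32513 D=20736/12505 F=2048/2501 G=1549824/657763] → run A
t=7: vr[A=3072/2501 C=34304/32513 D=20736/12505 F=2048/2501 G=1549824/657763] → run F
t=8: vr[A=3072/2501 C=34304/32513 D=20736/12505 F=3072/2501 G=1549824/657763] → run C
t=9: vr[A=3072/2501 C=55296/32513 D=20736/12505 F=3072/2501 G=1549824/657763] → run A
t=10: vr[A=4096/2501 C=55296/32513 D=20736/12505 F=3072/2501 G=1549824/657763] → run F
t=11: vr[A=4096/2501 C=55296/32513 D=20736/12505 F=4096/2501 G=1549824/657763] → run A
t=12: vr[A=5120/2501 C=55296/32513 D=20736/12505 F=4096/2501 G=1549824/657763] → run F
t=13: vr[A=5120/2501 C=55296/32513 D=20736/12505 F=5120/2501 G=1549824/657763] → run D
t=14: vr[A=5120/2501 C=55296/32513 D=36352/12505 F=5120/2501 G=1549824/657763] → run C
t=15: vr[A=5120/2501 D=36352/12505 F=5120/2501 G=1549824/657763] → run A
t=16: vr[A=6144/2501 D=36352/12505 F=5120/2501 G=1549824/657763] → run F
t=17: vr[A=6144/2501 D=36352/12505 F=6144/2501 G=1549824/657763] → run G
t=18: vr[A=6144/2501 D=36352/12505 F=6144/2501 G=2830336/657763] → run A
t=19: vr[D=36352/12505 F=6144/2501 G=2830336/657763] → run F
t=20: vr[D=36352/12505 G=2830336/657763] → run D
t=21: vr[G=2830336/657763] → run G
t=22: (idle)
t=23: (idle)
t=24: (idle)
t=25: (idle)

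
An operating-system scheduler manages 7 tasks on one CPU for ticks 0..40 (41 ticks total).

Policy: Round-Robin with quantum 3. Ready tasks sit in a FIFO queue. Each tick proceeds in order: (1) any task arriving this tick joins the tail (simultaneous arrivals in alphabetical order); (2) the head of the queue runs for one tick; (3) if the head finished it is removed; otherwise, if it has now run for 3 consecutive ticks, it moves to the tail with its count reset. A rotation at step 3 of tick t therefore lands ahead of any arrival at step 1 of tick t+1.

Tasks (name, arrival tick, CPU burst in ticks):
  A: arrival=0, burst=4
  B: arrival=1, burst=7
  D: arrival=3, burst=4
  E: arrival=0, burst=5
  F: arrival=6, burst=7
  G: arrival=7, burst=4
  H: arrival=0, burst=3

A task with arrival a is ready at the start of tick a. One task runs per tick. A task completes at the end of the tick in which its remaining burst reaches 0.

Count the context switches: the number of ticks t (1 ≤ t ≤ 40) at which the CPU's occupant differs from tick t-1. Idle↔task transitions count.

t=0: queue=[A,E,H] q_used=0 → run A
t=1: queue=[A,E,H,B] q_used=1 → run A
t=2: queue=[A,E,H,B] q_used=2 → run A
t=3: queue=[E,H,B,A,D] q_used=0 → run E
t=4: queue=[E,H,B,A,D] q_used=1 → run E
t=5: queue=[E,H,B,A,D] q_used=2 → run E
t=6: queue=[H,B,A,D,E,F] q_used=0 → run H
t=7: queue=[H,B,A,D,E,F,G] q_used=1 → run H
t=8: queue=[H,B,A,D,E,F,G] q_used=2 → run H
t=9: queue=[B,A,D,E,F,G] q_used=0 → run B
t=10: queue=[B,A,D,E,F,G] q_used=1 → run B
t=11: queue=[B,A,D,E,F,G] q_used=2 → run B
t=12: queue=[A,D,E,F,G,B] q_used=0 → run A
t=13: queue=[D,E,F,G,B] q_used=0 → run D
t=14: queue=[D,E,F,G,B] q_used=1 → run D
t=15: queue=[D,E,F,G,B] q_used=2 → run D
t=16: queue=[E,F,G,B,D] q_used=0 → run E
t=17: queue=[E,F,G,B,D] q_used=1 → run E
t=18: queue=[F,G,B,D] q_used=0 → run F
t=19: queue=[F,G,B,D] q_used=1 → run F
t=20: queue=[F,G,B,D] q_used=2 → run F
t=21: queue=[G,B,D,F] q_used=0 → run G
t=22: queue=[G,B,D,F] q_used=1 → run G
t=23: queue=[G,B,D,F] q_used=2 → run G
t=24: queue=[B,D,F,G] q_used=0 → run B
t=25: queue=[B,D,F,G] q_used=1 → run B
t=26: queue=[B,D,F,G] q_used=2 → run B
t=27: queue=[D,F,G,B] q_used=0 → run D
t=28: queue=[F,G,B] q_used=0 → run F
t=29: queue=[F,G,B] q_used=1 → run F
t=30: queue=[F,G,B] q_used=2 → run F
t=31: queue=[G,B,F] q_used=0 → run G
t=32: queue=[B,F] q_used=0 → run B
t=33: queue=[F] q_used=0 → run F
t=34: (idle)
t=35: (idle)
t=36: (idle)
t=37: (idle)
t=38: (idle)
t=39: (idle)
t=40: (idle)

context switches = 15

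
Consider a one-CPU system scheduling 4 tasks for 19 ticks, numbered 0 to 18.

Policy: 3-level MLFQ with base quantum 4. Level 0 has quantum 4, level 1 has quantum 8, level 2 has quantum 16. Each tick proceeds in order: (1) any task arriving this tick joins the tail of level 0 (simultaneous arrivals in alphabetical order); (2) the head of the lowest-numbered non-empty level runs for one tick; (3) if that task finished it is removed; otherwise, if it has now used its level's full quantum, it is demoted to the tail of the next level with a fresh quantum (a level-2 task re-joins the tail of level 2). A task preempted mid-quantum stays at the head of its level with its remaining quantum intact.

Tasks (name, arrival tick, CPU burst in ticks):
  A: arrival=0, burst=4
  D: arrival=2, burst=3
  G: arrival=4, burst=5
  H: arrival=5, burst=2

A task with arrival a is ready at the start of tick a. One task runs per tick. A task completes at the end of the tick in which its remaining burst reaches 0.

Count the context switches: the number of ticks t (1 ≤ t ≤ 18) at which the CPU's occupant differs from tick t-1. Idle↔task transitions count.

context switches = 5

t=0: L0/L1/L2 = A/-/- → run A
t=1: L0/L1/L2 = A/-/- → run A
t=2: L0/L1/L2 = AD/-/- → run A
t=3: L0/L1/L2 = AD/-/- → run A
t=4: L0/L1/L2 = DG/-/- → run D
t=5: L0/L1/L2 = DGH/-/- → run D
t=6: L0/L1/L2 = DGH/-/- → run D
t=7: L0/L1/L2 = GH/-/- → run G
t=8: L0/L1/L2 = GH/-/- → run G
t=9: L0/L1/L2 = GH/-/- → run G
t=10: L0/L1/L2 = GH/-/- → run G
t=11: L0/L1/L2 = H/G/- → run H
t=12: L0/L1/L2 = H/G/- → run H
t=13: L0/L1/L2 = -/G/- → run G
t=14: (idle)
t=15: (idle)
t=16: (idle)
t=17: (idle)
t=18: (idle)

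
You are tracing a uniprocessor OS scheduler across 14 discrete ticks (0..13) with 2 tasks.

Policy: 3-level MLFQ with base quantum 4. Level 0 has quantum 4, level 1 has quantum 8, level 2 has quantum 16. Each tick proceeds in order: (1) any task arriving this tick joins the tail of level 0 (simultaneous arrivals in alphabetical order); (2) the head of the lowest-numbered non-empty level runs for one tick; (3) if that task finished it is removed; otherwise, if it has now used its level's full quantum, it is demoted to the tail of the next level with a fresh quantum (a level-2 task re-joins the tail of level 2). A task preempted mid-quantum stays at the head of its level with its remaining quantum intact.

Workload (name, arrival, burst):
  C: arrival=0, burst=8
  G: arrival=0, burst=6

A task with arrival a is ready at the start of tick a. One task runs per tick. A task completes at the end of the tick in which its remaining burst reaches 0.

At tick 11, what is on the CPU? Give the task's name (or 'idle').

running at tick 11 = C

t=0: L0/L1/L2 = CG/-/- → run C
t=1: L0/L1/L2 = CG/-/- → run C
t=2: L0/L1/L2 = CG/-/- → run C
t=3: L0/L1/L2 = CG/-/- → run C
t=4: L0/L1/L2 = G/C/- → run G
t=5: L0/L1/L2 = G/C/- → run G
t=6: L0/L1/L2 = G/C/- → run G
t=7: L0/L1/L2 = G/C/- → run G
t=8: L0/L1/L2 = -/CG/- → run C
t=9: L0/L1/L2 = -/CG/- → run C
t=10: L0/L1/L2 = -/CG/- → run C
t=11: L0/L1/L2 = -/CG/- → run C
t=12: L0/L1/L2 = -/G/- → run G
t=13: L0/L1/L2 = -/G/- → run G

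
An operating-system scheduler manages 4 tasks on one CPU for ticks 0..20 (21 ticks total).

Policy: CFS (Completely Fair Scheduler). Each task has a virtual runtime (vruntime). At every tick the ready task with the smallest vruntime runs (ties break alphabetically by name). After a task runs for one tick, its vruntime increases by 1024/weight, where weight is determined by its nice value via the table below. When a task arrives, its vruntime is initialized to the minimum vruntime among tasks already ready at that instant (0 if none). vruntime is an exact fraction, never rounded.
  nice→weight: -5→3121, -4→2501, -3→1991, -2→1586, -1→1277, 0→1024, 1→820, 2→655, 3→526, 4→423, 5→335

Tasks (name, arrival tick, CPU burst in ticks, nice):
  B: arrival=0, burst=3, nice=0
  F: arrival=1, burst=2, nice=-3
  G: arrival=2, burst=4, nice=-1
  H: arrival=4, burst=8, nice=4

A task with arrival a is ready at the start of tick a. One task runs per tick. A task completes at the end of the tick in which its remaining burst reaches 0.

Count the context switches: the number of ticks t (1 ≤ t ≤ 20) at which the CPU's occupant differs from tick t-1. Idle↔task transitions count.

context switches = 9

t=0: vr[B=0] → run B
t=1: vr[B=1 F=1] → run B
t=2: vr[B=2 F=1 G=1] → run F
t=3: vr[B=2 F=3015/1991 G=1] → run G
t=4: vr[B=2 F=3015/1991 G=2301/1277 H=3015/1991] → run F
t=5: vr[B=2 G=2301/1277 H=3015/1991] → run H
t=6: vr[B=2 G=2301/1277 H=3314129/842193] → run G
t=7: vr[B=2 G=3325/1277 H=3314129/842193] → run B
t=8: vr[G=3325/1277 H=3314129/842193] → run G
t=9: vr[G=4349/1277 H=3314129/842193] → run G
t=10: vr[H=3314129/842193] → run H
t=11: vr[H=5352913/842193] → run H
t=12: vr[H=2463899/280731] → run H
t=13: vr[H=9430481/842193] → run H
t=14: vr[H=11469265/842193] → run H
t=15: vr[H=4502683/280731] → run H
t=16: vr[H=15546833/842193] → run H
t=17: (idle)
t=18: (idle)
t=19: (idle)
t=20: (idle)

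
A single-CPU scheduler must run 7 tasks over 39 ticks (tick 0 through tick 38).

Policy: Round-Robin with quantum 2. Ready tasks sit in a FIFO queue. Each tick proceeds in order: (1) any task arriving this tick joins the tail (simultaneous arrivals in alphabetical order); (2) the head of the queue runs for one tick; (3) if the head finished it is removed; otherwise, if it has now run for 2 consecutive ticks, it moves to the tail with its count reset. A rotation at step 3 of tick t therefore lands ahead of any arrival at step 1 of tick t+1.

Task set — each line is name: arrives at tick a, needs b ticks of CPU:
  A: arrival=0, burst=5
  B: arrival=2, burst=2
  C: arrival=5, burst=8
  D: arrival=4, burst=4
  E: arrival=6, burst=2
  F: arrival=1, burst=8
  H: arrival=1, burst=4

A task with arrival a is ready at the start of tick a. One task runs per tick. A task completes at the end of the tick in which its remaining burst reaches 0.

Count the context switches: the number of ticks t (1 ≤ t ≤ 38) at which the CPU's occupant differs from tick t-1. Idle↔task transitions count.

t=0: queue=[A] q_used=0 → run A
t=1: queue=[A,F,H] q_used=1 → run A
t=2: queue=[F,H,A,B] q_used=0 → run F
t=3: queue=[F,H,A,B] q_used=1 → run F
t=4: queue=[H,A,B,F,D] q_used=0 → run H
t=5: queue=[H,A,B,F,D,C] q_used=1 → run H
t=6: queue=[A,B,F,D,C,H,E] q_used=0 → run A
t=7: queue=[A,B,F,D,C,H,E] q_used=1 → run A
t=8: queue=[B,F,D,C,H,E,A] q_used=0 → run B
t=9: queue=[B,F,D,C,H,E,A] q_used=1 → run B
t=10: queue=[F,D,C,H,E,A] q_used=0 → run F
t=11: queue=[F,D,C,H,E,A] q_used=1 → run F
t=12: queue=[D,C,H,E,A,F] q_used=0 → run D
t=13: queue=[D,C,H,E,A,F] q_used=1 → run D
t=14: queue=[C,H,E,A,F,D] q_used=0 → run C
t=15: queue=[C,H,E,A,F,D] q_used=1 → run C
t=16: queue=[H,E,A,F,D,C] q_used=0 → run H
t=17: queue=[H,E,A,F,D,C] q_used=1 → run H
t=18: queue=[E,A,F,D,C] q_used=0 → run E
t=19: queue=[E,A,F,D,C] q_used=1 → run E
t=20: queue=[A,F,D,C] q_used=0 → run A
t=21: queue=[F,D,C] q_used=0 → run F
t=22: queue=[F,D,C] q_used=1 → run F
t=23: queue=[D,C,F] q_used=0 → run D
t=24: queue=[D,C,F] q_used=1 → run D
t=25: queue=[C,F] q_used=0 → run C
t=26: queue=[C,F] q_used=1 → run C
t=27: queue=[F,C] q_used=0 → run F
t=28: queue=[F,C] q_used=1 → run F
t=29: queue=[C] q_used=0 → run C
t=30: queue=[C] q_used=1 → run C
t=31: queue=[C] q_used=0 → run C
t=32: queue=[C] q_used=1 → run C
t=33: (idle)
t=34: (idle)
t=35: (idle)
t=36: (idle)
t=37: (idle)
t=38: (idle)

context switches = 16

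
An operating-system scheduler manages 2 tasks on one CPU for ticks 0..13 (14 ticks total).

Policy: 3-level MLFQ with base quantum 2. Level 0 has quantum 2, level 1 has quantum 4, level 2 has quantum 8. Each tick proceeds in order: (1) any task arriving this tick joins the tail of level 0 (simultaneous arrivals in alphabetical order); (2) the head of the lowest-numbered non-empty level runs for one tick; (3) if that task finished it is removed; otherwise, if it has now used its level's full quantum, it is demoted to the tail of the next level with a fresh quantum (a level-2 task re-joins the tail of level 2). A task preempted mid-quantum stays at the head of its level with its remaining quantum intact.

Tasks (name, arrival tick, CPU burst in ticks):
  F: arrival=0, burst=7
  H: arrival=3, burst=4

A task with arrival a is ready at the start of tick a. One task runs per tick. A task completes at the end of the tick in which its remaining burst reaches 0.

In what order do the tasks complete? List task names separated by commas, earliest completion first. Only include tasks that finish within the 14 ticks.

t=0: L0/L1/L2 = F/-/- → run F
t=1: L0/L1/L2 = F/-/- → run F
t=2: L0/L1/L2 = -/F/- → run F
t=3: L0/L1/L2 = H/F/- → run H
t=4: L0/L1/L2 = H/F/- → run H
t=5: L0/L1/L2 = -/FH/- → run F
t=6: L0/L1/L2 = -/FH/- → run F
t=7: L0/L1/L2 = -/FH/- → run F
t=8: L0/L1/L2 = -/H/F → run H
t=9: L0/L1/L2 = -/H/F → run H
t=10: L0/L1/L2 = -/-/F → run F
t=11: (idle)
t=12: (idle)
t=13: (idle)

completion order = H, F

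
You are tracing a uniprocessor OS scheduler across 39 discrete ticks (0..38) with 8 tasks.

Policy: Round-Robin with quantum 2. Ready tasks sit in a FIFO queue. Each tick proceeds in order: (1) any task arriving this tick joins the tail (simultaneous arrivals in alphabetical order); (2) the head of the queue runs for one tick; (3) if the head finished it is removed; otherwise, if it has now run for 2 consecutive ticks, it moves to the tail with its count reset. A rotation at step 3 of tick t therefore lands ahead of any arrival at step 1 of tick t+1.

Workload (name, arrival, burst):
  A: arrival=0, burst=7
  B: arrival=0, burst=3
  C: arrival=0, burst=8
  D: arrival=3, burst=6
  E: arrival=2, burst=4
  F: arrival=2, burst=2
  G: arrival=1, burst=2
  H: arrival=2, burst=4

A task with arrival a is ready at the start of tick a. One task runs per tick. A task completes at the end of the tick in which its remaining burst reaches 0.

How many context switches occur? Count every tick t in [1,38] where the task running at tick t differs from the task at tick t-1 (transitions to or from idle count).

t=0: queue=[A,B,C] q_used=0 → run A
t=1: queue=[A,B,C,G] q_used=1 → run A
t=2: queue=[B,C,G,A,E,F,H] q_used=0 → run B
t=3: queue=[B,C,G,A,E,F,H,D] q_used=1 → run B
t=4: queue=[C,G,A,E,F,H,D,B] q_used=0 → run C
t=5: queue=[C,G,A,E,F,H,D,B] q_used=1 → run C
t=6: queue=[G,A,E,F,H,D,B,C] q_used=0 → run G
t=7: queue=[G,A,E,F,H,D,B,C] q_used=1 → run G
t=8: queue=[A,E,F,H,D,B,C] q_used=0 → run A
t=9: queue=[A,E,F,H,D,B,C] q_used=1 → run A
t=10: queue=[E,F,H,D,B,C,A] q_used=0 → run E
t=11: queue=[E,F,H,D,B,C,A] q_used=1 → run E
t=12: queue=[F,H,D,B,C,A,E] q_used=0 → run F
t=13: queue=[F,H,D,B,C,A,E] q_used=1 → run F
t=14: queue=[H,D,B,C,A,E] q_used=0 → run H
t=15: queue=[H,D,B,C,A,E] q_used=1 → run H
t=16: queue=[D,B,C,A,E,H] q_used=0 → run D
t=17: queue=[D,B,C,A,E,H] q_used=1 → run D
t=18: queue=[B,C,A,E,H,D] q_used=0 → run B
t=19: queue=[C,A,E,H,D] q_used=0 → run C
t=20: queue=[C,A,E,H,D] q_used=1 → run C
t=21: queue=[A,E,H,D,C] q_used=0 → run A
t=22: queue=[A,E,H,D,C] q_used=1 → run A
t=23: queue=[E,H,D,C,A] q_used=0 → run E
t=24: queue=[E,H,D,C,A] q_used=1 → run E
t=25: queue=[H,D,C,A] q_used=0 → run H
t=26: queue=[H,D,C,A] q_used=1 → run H
t=27: queue=[D,C,A] q_used=0 → run D
t=28: queue=[D,C,A] q_used=1 → run D
t=29: queue=[C,A,D] q_used=0 → run C
t=30: queue=[C,A,D] q_used=1 → run C
t=31: queue=[A,D,C] q_used=0 → run A
t=32: queue=[D,C] q_used=0 → run D
t=33: queue=[D,C] q_used=1 → run D
t=34: queue=[C] q_used=0 → run C
t=35: queue=[C] q_used=1 → run C
t=36: (idle)
t=37: (idle)
t=38: (idle)

context switches = 19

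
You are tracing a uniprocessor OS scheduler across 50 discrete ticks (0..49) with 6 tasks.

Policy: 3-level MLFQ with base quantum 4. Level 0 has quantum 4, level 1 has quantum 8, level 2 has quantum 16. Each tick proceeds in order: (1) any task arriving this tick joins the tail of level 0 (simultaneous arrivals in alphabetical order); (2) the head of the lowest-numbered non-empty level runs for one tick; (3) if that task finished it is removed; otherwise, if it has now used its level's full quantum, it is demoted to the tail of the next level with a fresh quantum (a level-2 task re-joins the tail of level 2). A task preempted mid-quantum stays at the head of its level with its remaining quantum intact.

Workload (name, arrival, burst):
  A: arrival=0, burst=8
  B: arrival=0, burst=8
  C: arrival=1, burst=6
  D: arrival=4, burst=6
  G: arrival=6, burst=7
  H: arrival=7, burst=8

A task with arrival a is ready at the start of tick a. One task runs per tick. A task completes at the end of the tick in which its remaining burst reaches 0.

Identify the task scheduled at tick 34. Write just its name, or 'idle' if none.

running at tick 34 = D

t=0: L0/L1/L2 = AB/-/- → run A
t=1: L0/L1/L2 = ABC/-/- → run A
t=2: L0/L1/L2 = ABC/-/- → run A
t=3: L0/L1/L2 = ABC/-/- → run A
t=4: L0/L1/L2 = BCD/A/- → run B
t=5: L0/L1/L2 = BCD/A/- → run B
t=6: L0/L1/L2 = BCDG/A/- → run B
t=7: L0/L1/L2 = BCDGH/A/- → run B
t=8: L0/L1/L2 = CDGH/AB/- → run C
t=9: L0/L1/L2 = CDGH/AB/- → run C
t=10: L0/L1/L2 = CDGH/AB/- → run C
t=11: L0/L1/L2 = CDGH/AB/- → run C
t=12: L0/L1/L2 = DGH/ABC/- → run D
t=13: L0/L1/L2 = DGH/ABC/- → run D
t=14: L0/L1/L2 = DGH/ABC/- → run D
t=15: L0/L1/L2 = DGH/ABC/- → run D
t=16: L0/L1/L2 = GH/ABCD/- → run G
t=17: L0/L1/L2 = GH/ABCD/- → run G
t=18: L0/L1/L2 = GH/ABCD/- → run G
t=19: L0/L1/L2 = GH/ABCD/- → run G
t=20: L0/L1/L2 = H/ABCDG/- → run H
t=21: L0/L1/L2 = H/ABCDG/- → run H
t=22: L0/L1/L2 = H/ABCDG/- → run H
t=23: L0/L1/L2 = H/ABCDG/- → run H
t=24: L0/L1/L2 = -/ABCDGH/- → run A
t=25: L0/L1/L2 = -/ABCDGH/- → run A
t=26: L0/L1/L2 = -/ABCDGH/- → run A
t=27: L0/L1/L2 = -/ABCDGH/- → run A
t=28: L0/L1/L2 = -/BCDGH/- → run B
t=29: L0/L1/L2 = -/BCDGH/- → run B
t=30: L0/L1/L2 = -/BCDGH/- → run B
t=31: L0/L1/L2 = -/BCDGH/- → run B
t=32: L0/L1/L2 = -/CDGH/- → run C
t=33: L0/L1/L2 = -/CDGH/- → run C
t=34: L0/L1/L2 = -/DGH/- → run D
t=35: L0/L1/L2 = -/DGH/- → run D
t=36: L0/L1/L2 = -/GH/- → run G
t=37: L0/L1/L2 = -/GH/- → run G
t=38: L0/L1/L2 = -/GH/- → run G
t=39: L0/L1/L2 = -/H/- → run H
t=40: L0/L1/L2 = -/H/- → run H
t=41: L0/L1/L2 = -/H/- → run H
t=42: L0/L1/L2 = -/H/- → run H
t=43: (idle)
t=44: (idle)
t=45: (idle)
t=46: (idle)
t=47: (idle)
t=48: (idle)
t=49: (idle)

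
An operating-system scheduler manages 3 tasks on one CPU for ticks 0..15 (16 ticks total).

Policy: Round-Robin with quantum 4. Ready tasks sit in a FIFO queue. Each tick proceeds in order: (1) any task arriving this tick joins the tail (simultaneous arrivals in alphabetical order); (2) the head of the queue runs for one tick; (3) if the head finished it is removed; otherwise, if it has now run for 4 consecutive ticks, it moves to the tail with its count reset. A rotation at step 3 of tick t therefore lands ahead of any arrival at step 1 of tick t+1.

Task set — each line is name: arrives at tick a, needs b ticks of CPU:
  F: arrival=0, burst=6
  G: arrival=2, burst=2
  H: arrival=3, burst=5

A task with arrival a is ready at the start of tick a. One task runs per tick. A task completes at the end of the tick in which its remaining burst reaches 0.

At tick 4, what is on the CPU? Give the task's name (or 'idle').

running at tick 4 = G

t=0: queue=[F] q_used=0 → run F
t=1: queue=[F] q_used=1 → run F
t=2: queue=[F,G] q_used=2 → run F
t=3: queue=[F,G,H] q_used=3 → run F
t=4: queue=[G,H,F] q_used=0 → run G
t=5: queue=[G,H,F] q_used=1 → run G
t=6: queue=[H,F] q_used=0 → run H
t=7: queue=[H,F] q_used=1 → run H
t=8: queue=[H,F] q_used=2 → run H
t=9: queue=[H,F] q_used=3 → run H
t=10: queue=[F,H] q_used=0 → run F
t=11: queue=[F,H] q_used=1 → run F
t=12: queue=[H] q_used=0 → run H
t=13: (idle)
t=14: (idle)
t=15: (idle)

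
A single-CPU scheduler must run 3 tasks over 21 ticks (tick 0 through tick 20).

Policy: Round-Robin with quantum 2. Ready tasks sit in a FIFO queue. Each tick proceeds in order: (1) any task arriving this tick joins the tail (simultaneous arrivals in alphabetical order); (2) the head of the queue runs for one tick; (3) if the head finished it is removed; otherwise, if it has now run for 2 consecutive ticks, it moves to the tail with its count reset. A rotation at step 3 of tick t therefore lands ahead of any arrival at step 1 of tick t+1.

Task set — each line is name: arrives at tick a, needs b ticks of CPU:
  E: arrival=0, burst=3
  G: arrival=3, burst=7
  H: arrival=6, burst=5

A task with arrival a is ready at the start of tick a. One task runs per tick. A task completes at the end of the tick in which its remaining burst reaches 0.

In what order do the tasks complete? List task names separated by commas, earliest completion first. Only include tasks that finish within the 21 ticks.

completion order = E, G, H

t=0: queue=[E] q_used=0 → run E
t=1: queue=[E] q_used=1 → run E
t=2: queue=[E] q_used=0 → run E
t=3: queue=[G] q_used=0 → run G
t=4: queue=[G] q_used=1 → run G
t=5: queue=[G] q_used=0 → run G
t=6: queue=[G,H] q_used=1 → run G
t=7: queue=[H,G] q_used=0 → run H
t=8: queue=[H,G] q_used=1 → run H
t=9: queue=[G,H] q_used=0 → run G
t=10: queue=[G,H] q_used=1 → run G
t=11: queue=[H,G] q_used=0 → run H
t=12: queue=[H,G] q_used=1 → run H
t=13: queue=[G,H] q_used=0 → run G
t=14: queue=[H] q_used=0 → run H
t=15: (idle)
t=16: (idle)
t=17: (idle)
t=18: (idle)
t=19: (idle)
t=20: (idle)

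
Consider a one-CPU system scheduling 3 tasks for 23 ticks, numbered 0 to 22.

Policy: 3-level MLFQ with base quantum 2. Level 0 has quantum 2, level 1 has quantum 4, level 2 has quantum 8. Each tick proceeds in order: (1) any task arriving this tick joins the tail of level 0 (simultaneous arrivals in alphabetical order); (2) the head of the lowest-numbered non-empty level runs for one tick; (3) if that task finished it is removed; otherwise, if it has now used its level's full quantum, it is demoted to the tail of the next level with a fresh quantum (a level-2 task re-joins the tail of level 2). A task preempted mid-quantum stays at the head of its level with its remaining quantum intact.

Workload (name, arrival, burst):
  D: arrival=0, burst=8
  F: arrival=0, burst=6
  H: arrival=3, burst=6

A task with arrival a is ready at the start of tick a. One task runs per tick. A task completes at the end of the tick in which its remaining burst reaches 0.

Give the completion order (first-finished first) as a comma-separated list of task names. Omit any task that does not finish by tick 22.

completion order = F, H, D

t=0: L0/L1/L2 = DF/-/- → run D
t=1: L0/L1/L2 = DF/-/- → run D
t=2: L0/L1/L2 = F/D/- → run F
t=3: L0/L1/L2 = FH/D/- → run F
t=4: L0/L1/L2 = H/DF/- → run H
t=5: L0/L1/L2 = H/DF/- → run H
t=6: L0/L1/L2 = -/DFH/- → run D
t=7: L0/L1/L2 = -/DFH/- → run D
t=8: L0/L1/L2 = -/DFH/- → run D
t=9: L0/L1/L2 = -/DFH/- → run D
t=10: L0/L1/L2 = -/FH/D → run F
t=11: L0/L1/L2 = -/FH/D → run F
t=12: L0/L1/L2 = -/FH/D → run F
t=13: L0/L1/L2 = -/FH/D → run F
t=14: L0/L1/L2 = -/H/D → run H
t=15: L0/L1/L2 = -/H/D → run H
t=16: L0/L1/L2 = -/H/D → run H
t=17: L0/L1/L2 = -/H/D → run H
t=18: L0/L1/L2 = -/-/D → run D
t=19: L0/L1/L2 = -/-/D → run D
t=20: (idle)
t=21: (idle)
t=22: (idle)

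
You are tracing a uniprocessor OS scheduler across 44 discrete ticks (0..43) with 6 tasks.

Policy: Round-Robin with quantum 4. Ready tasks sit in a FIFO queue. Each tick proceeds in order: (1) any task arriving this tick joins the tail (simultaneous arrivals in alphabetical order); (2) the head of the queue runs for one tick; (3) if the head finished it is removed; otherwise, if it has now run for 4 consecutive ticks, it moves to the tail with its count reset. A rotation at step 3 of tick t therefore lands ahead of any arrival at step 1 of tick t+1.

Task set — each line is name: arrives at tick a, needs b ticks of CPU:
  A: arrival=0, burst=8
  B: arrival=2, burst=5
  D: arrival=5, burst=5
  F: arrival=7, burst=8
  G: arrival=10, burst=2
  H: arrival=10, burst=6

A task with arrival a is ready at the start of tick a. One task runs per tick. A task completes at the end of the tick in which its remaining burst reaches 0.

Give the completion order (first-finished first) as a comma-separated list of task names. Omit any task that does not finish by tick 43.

t=0: queue=[A] q_used=0 → run A
t=1: queue=[A] q_used=1 → run A
t=2: queue=[A,B] q_used=2 → run A
t=3: queue=[A,B] q_used=3 → run A
t=4: queue=[B,A] q_used=0 → run B
t=5: queue=[B,A,D] q_used=1 → run B
t=6: queue=[B,A,D] q_used=2 → run B
t=7: queue=[B,A,D,F] q_used=3 → run B
t=8: queue=[A,D,F,B] q_used=0 → run A
t=9: queue=[A,D,F,B] q_used=1 → run A
t=10: queue=[A,D,F,B,G,H] q_used=2 → run A
t=11: queue=[A,D,F,B,G,H] q_used=3 → run A
t=12: queue=[D,F,B,G,H] q_used=0 → run D
t=13: queue=[D,F,B,G,H] q_used=1 → run D
t=14: queue=[D,F,B,G,H] q_used=2 → run D
t=15: queue=[D,F,B,G,H] q_used=3 → run D
t=16: queue=[F,B,G,H,D] q_used=0 → run F
t=17: queue=[F,B,G,H,D] q_used=1 → run F
t=18: queue=[F,B,G,H,D] q_used=2 → run F
t=19: queue=[F,B,G,H,D] q_used=3 → run F
t=20: queue=[B,G,H,D,F] q_used=0 → run B
t=21: queue=[G,H,D,F] q_used=0 → run G
t=22: queue=[G,H,D,F] q_used=1 → run G
t=23: queue=[H,D,F] q_used=0 → run H
t=24: queue=[H,D,F] q_used=1 → run H
t=25: queue=[H,D,F] q_used=2 → run H
t=26: queue=[H,D,F] q_used=3 → run H
t=27: queue=[D,F,H] q_used=0 → run D
t=28: queue=[F,H] q_used=0 → run F
t=29: queue=[F,H] q_used=1 → run F
t=30: queue=[F,H] q_used=2 → run F
t=31: queue=[F,H] q_used=3 → run F
t=32: queue=[H] q_used=0 → run H
t=33: queue=[H] q_used=1 → run H
t=34: (idle)
t=35: (idle)
t=36: (idle)
t=37: (idle)
t=38: (idle)
t=39: (idle)
t=40: (idle)
t=41: (idle)
t=42: (idle)
t=43: (idle)

completion order = A, B, G, D, F, H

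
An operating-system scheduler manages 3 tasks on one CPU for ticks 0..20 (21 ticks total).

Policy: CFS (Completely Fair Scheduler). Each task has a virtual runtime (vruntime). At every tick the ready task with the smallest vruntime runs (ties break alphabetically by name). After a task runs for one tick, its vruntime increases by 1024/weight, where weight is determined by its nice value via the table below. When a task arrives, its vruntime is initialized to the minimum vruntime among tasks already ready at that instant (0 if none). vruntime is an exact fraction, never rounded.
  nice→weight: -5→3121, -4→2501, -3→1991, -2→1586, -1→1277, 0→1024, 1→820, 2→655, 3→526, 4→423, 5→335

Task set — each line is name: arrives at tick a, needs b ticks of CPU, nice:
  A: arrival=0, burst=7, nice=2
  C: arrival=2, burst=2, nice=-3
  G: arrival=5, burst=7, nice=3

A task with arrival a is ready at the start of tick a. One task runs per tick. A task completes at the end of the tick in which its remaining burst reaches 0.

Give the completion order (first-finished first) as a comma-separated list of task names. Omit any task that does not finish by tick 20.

t=0: vr[A=0] → run A
t=1: vr[A=1024/655] → run A
t=2: vr[A=2048/655 C=2048/655] → run A
t=3: vr[A=3072/655 C=2048/655] → run C
t=4: vr[A=3072/655 C=4748288/1304105] → run C
t=5: vr[A=3072/655 G=3072/655] → run A
t=6: vr[A=4096/655 G=3072/655] → run G
t=7: vr[A=4096/655 G=1143296/172265] → run A
t=8: vr[A=1024/131 G=1143296/172265] → run G
t=9: vr[A=1024/131 G=1478656/172265] → run A
t=10: vr[A=6144/655 G=1478656/172265] → run G
t=11: vr[A=6144/655 G=1814016/172265] → run A
t=12: vr[G=1814016/172265] → run G
t=13: vr[G=2149376/172265] → run G
t=14: vr[G=2484736/172265] → run G
t=15: vr[G=2820096/172265] → run G
t=16: (idle)
t=17: (idle)
t=18: (idle)
t=19: (idle)
t=20: (idle)

completion order = C, A, G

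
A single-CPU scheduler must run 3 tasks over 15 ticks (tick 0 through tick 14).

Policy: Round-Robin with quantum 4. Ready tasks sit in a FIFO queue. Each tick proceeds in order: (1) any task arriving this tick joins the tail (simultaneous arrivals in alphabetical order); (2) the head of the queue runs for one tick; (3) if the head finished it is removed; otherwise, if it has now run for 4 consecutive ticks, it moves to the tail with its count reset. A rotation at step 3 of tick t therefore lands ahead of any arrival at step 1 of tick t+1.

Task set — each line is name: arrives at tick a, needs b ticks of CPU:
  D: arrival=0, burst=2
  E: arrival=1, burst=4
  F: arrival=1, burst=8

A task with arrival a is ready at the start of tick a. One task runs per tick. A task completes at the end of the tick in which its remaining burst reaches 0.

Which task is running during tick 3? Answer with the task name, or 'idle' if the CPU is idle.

running at tick 3 = E

t=0: queue=[D] q_used=0 → run D
t=1: queue=[D,E,F] q_used=1 → run D
t=2: queue=[E,F] q_used=0 → run E
t=3: queue=[E,F] q_used=1 → run E
t=4: queue=[E,F] q_used=2 → run E
t=5: queue=[E,F] q_used=3 → run E
t=6: queue=[F] q_used=0 → run F
t=7: queue=[F] q_used=1 → run F
t=8: queue=[F] q_used=2 → run F
t=9: queue=[F] q_used=3 → run F
t=10: queue=[F] q_used=0 → run F
t=11: queue=[F] q_used=1 → run F
t=12: queue=[F] q_used=2 → run F
t=13: queue=[F] q_used=3 → run F
t=14: (idle)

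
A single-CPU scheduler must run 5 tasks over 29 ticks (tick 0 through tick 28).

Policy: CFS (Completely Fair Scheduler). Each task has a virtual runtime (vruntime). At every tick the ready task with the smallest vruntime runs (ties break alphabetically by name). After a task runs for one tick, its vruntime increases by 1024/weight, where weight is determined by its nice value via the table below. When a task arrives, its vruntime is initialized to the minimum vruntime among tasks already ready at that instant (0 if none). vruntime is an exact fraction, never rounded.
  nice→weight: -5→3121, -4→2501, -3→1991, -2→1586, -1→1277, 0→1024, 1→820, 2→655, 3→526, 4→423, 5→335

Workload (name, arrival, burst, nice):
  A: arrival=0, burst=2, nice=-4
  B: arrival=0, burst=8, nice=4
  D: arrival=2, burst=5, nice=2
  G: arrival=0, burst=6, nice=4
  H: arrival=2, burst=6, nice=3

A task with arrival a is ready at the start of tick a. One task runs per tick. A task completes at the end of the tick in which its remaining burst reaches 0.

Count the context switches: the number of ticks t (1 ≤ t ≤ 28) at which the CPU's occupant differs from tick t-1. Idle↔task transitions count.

t=0: vr[A=0 B=0 G=0] → run A
t=1: vr[A=1024/2501 B=0 G=0] → run B
t=2: vr[A=1024/2501 B=1024/423 D=0 G=0 H=0] → run D
t=3: vr[A=1024/2501 B=1024/423 D=1024/655 G=0 H=0] → run G
t=4: vr[A=1024/2501 B=1024/423 D=1024/655 G=1024/423 H=0] → run H
t=5: vr[A=1024/2501 B=1024/423 D=1024/655 G=1024/423 H=512/263] → run A
t=6: vr[B=1024/423 D=1024/655 G=1024/423 H=512/263] → run D
t=7: vr[B=1024/423 D=2048/655 G=1024/423 H=512/263] → run H
t=8: vr[B=1024/423 D=2048/655 G=1024/423 H=1024/263] → run B
t=9: vr[B=2048/423 D=2048/655 G=1024/423 H=1024/263] → run G
t=10: vr[B=2048/423 D=2048/655 G=2048/423 H=1024/263] → run D
t=11: vr[B=2048/423 D=3072/655 G=2048/423 H=1024/263] → run H
t=12: vr[B=2048/423 D=3072/655 G=2048/423 H=1536/263] → run D
t=13: vr[B=2048/423 D=4096/655 G=2048/423 H=1536/263] → run B
t=14: vr[B=1024/141 D=4096/655 G=2048/423 H=1536/263] → run G
t=15: vr[B=1024/141 D=4096/655 G=1024/141 H=1536/263] → run H
t=16: vr[B=1024/141 D=4096/655 G=1024/141 H=2048/263] → run D
t=17: vr[B=1024/141 G=1024/141 H=2048/263] → run B
t=18: vr[B=4096/423 G=1024/141 H=2048/263] → run G
t=19: vr[B=4096/423 G=4096/423 H=2048/263] → run H
t=20: vr[B=4096/423 G=4096/423 H=2560/263] → run B
t=21: vr[B=5120/423 G=4096/423 H=2560/263] → run G
t=22: vr[B=5120/423 G=5120/423 H=2560/263] → run H
t=23: vr[B=5120/423 G=5120/423] → run B
t=24: vr[B=2048/141 G=5120/423] → run G
t=25: vr[B=2048/141] → run B
t=26: vr[B=7168/423] → run B
t=27: (idle)
t=28: (idle)

context switches = 26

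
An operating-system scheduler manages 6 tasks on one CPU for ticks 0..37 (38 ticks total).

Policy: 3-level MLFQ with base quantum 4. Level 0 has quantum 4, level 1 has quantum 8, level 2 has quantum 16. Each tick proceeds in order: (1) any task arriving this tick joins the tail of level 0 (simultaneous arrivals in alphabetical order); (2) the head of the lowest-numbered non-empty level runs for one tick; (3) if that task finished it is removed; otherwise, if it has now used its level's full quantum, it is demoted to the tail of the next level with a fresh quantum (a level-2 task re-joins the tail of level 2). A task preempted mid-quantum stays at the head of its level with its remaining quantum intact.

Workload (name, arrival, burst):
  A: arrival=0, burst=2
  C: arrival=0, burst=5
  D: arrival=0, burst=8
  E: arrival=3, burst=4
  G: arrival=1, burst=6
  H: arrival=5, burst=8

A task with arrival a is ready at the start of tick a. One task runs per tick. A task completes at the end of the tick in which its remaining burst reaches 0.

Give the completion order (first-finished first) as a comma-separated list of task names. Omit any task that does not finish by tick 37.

t=0: L0/L1/L2 = ACD/-/- → run A
t=1: L0/L1/L2 = ACDG/-/- → run A
t=2: L0/L1/L2 = CDG/-/- → run C
t=3: L0/L1/L2 = CDGE/-/- → run C
t=4: L0/L1/L2 = CDGE/-/- → run C
t=5: L0/L1/L2 = CDGEH/-/- → run C
t=6: L0/L1/L2 = DGEH/C/- → run D
t=7: L0/L1/L2 = DGEH/C/- → run D
t=8: L0/L1/L2 = DGEH/C/- → run D
t=9: L0/L1/L2 = DGEH/C/- → run D
t=10: L0/L1/L2 = GEH/CD/- → run G
t=11: L0/L1/L2 = GEH/CD/- → run G
t=12: L0/L1/L2 = GEH/CD/- → run G
t=13: L0/L1/L2 = GEH/CD/- → run G
t=14: L0/L1/L2 = EH/CDG/- → run E
t=15: L0/L1/L2 = EH/CDG/- → run E
t=16: L0/L1/L2 = EH/CDG/- → run E
t=17: L0/L1/L2 = EH/CDG/- → run E
t=18: L0/L1/L2 = H/CDG/- → run H
t=19: L0/L1/L2 = H/CDG/- → run H
t=20: L0/L1/L2 = H/CDG/- → run H
t=21: L0/L1/L2 = H/CDG/- → run H
t=22: L0/L1/L2 = -/CDGH/- → run C
t=23: L0/L1/L2 = -/DGH/- → run D
t=24: L0/L1/L2 = -/DGH/- → run D
t=25: L0/L1/L2 = -/DGH/- → run D
t=26: L0/L1/L2 = -/DGH/- → run D
t=27: L0/L1/L2 = -/GH/- → run G
t=28: L0/L1/L2 = -/GH/- → run G
t=29: L0/L1/L2 = -/H/- → run H
t=30: L0/L1/L2 = -/H/- → run H
t=31: L0/L1/L2 = -/H/- → run H
t=32: L0/L1/L2 = -/H/- → run H
t=33: (idle)
t=34: (idle)
t=35: (idle)
t=36: (idle)
t=37: (idle)

completion order = A, E, C, D, G, H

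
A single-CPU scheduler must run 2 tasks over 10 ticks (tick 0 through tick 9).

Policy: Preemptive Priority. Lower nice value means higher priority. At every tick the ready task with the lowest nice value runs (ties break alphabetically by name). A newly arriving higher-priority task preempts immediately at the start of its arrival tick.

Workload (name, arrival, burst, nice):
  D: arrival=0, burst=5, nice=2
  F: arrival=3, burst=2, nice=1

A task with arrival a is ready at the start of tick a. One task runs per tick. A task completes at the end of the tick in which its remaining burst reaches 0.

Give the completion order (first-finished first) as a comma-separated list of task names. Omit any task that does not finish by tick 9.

completion order = F, D

t=0: ready={D} → run D
t=1: ready={D} → run D
t=2: ready={D} → run D
t=3: ready={D,F} → run F
t=4: ready={D,F} → run F
t=5: ready={D} → run D
t=6: ready={D} → run D
t=7: (idle)
t=8: (idle)
t=9: (idle)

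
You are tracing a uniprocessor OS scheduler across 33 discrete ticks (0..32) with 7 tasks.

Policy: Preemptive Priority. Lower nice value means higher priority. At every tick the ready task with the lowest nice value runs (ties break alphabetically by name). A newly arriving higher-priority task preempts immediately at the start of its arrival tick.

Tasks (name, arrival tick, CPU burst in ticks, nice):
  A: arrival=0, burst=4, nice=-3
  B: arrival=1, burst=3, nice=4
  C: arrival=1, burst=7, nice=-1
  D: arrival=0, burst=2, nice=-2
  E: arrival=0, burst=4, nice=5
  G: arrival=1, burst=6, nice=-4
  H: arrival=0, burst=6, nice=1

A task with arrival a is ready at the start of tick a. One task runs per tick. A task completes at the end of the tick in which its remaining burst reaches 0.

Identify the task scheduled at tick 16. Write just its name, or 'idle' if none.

t=0: ready={A,D,E,H} → run A
t=1: ready={A,B,C,D,E,G,H} → run G
t=2: ready={A,B,C,D,E,G,H} → run G
t=3: ready={A,B,C,D,E,G,H} → run G
t=4: ready={A,B,C,D,E,G,H} → run G
t=5: ready={A,B,C,D,E,G,H} → run G
t=6: ready={A,B,C,D,E,G,H} → run G
t=7: ready={A,B,C,D,E,H} → run A
t=8: ready={A,B,C,D,E,H} → run A
t=9: ready={A,B,C,D,E,H} → run A
t=10: ready={B,C,D,E,H} → run D
t=11: ready={B,C,D,E,H} → run D
t=12: ready={B,C,E,H} → run C
t=13: ready={B,C,E,H} → run C
t=14: ready={B,C,E,H} → run C
t=15: ready={B,C,E,H} → run C
t=16: ready={B,C,E,H} → run C
t=17: ready={B,C,E,H} → run C
t=18: ready={B,C,E,H} → run C
t=19: ready={B,E,H} → run H
t=20: ready={B,E,H} → run H
t=21: ready={B,E,H} → run H
t=22: ready={B,E,H} → run H
t=23: ready={B,E,H} → run H
t=24: ready={B,E,H} → run H
t=25: ready={B,E} → run B
t=26: ready={B,E} → run B
t=27: ready={B,E} → run B
t=28: ready={E} → run E
t=29: ready={E} → run E
t=30: ready={E} → run E
t=31: ready={E} → run E
t=32: (idle)

running at tick 16 = C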